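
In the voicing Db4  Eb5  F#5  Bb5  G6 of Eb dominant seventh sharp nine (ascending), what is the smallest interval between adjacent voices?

augmented second

Adjacent intervals: Db4→Eb5 = major ninth; Eb5→F#5 = augmented second; F#5→Bb5 = diminished fourth; Bb5→G6 = major sixth.
The smallest is Eb5 to F#5, an augmented second (3 semitones).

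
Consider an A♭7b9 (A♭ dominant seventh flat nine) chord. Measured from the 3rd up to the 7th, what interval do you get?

A♭ dominant seventh flat nine is spelled A♭ C E♭ G♭ B𝄫.
The 3rd is C and the 7th is G♭.
From C to G♭: 6 semitones over a fifth = diminished.

diminished 5th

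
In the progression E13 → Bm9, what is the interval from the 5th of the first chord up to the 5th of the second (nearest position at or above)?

perfect fifth

E13 has B as its 5th, and Bm9 has F♯ as its 5th.
From B to F♯ is 7 semitones, exactly the perfect fifth.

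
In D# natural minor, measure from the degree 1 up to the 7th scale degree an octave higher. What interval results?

minor 14th

The scale runs D# E# F# G# A# B C#.
So we need the interval from D# up to C#.
D# up to C# is 22 semitones, a half step narrower than a major fourteenth, so the interval is minor.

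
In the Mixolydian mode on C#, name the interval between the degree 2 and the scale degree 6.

Spelling the Mixolydian mode on C#: C# D# E# F# G# A# B.
Degree 2 = D#; scale degree 6 = A#.
D# up to A# spans 5 letter names and 7 semitones — a perfect fifth.

perfect fifth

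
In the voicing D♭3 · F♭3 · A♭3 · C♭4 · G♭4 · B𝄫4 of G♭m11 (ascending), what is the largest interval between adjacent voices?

Adjacent intervals: D♭3→F♭3 = minor third; F♭3→A♭3 = major third; A♭3→C♭4 = minor third; C♭4→G♭4 = perfect fifth; G♭4→B𝄫4 = minor third.
The largest is C♭4 to G♭4, a perfect fifth (7 semitones).

perfect fifth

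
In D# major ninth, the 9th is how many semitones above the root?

14

Spelling the chord: D#–F##–A#–C##–E#.
D# to E# is a major ninth: 14 semitones.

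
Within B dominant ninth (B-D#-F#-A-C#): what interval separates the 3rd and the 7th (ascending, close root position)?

That puts D# below A.
5 letter names make it a fifth; at 6 semitones (a half step narrower than perfect) the quality is diminished.

diminished fifth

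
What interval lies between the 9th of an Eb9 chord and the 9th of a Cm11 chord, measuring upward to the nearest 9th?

The 9th of Eb9 is F; the 9th of Cm11 is D.
From F to D is 9 semitones, exactly the major sixth.

major sixth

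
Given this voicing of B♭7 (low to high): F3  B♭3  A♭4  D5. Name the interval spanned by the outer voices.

M13

The outer voices are F3 and D5.
Counting 13 letters and 21 half steps from F gives a major thirteenth.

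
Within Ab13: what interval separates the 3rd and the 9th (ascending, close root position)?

m7

Ab13 is spelled Ab-C-Eb-Gb-Bb-F.
3rd = C; 9th = Bb.
From C to Bb: 10 semitones over a seventh = minor.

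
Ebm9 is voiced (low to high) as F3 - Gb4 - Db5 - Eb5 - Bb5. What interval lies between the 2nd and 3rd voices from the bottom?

Those voices are Gb4 and Db5.
Gb up to Db spans 5 letter names and 7 semitones — a perfect fifth.

P5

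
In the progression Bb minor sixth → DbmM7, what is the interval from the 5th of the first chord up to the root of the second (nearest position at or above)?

The 5th of Bb minor sixth is F; the root of DbmM7 is Db.
F up to Db is 8 semitones, a half step narrower than a major sixth, so the interval is minor.

m6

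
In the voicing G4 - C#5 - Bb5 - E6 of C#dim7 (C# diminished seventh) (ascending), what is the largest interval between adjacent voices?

Adjacent intervals: G4→C#5 = augmented fourth; C#5→Bb5 = diminished seventh; Bb5→E6 = augmented fourth.
The largest is C#5 to Bb5, a diminished seventh (9 semitones).

diminished seventh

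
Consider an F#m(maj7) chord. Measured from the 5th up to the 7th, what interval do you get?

The chord tones of F#m(maj7) are F# A C# E#.
That puts C# below E#.
From C# to E# is 4 semitones, exactly the major third.

major third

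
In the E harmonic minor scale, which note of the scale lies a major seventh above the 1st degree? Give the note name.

D#

The scale is E F# G A B C D#.
The 1st degree is E; a major seventh above that is D# — scale degree 7.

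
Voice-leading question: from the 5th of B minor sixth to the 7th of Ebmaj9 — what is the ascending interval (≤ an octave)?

minor sixth

The 5th of B minor sixth is F#; the 7th of Ebmaj9 is D.
F# up to D is 8 semitones, a half step narrower than a major sixth, so the interval is minor.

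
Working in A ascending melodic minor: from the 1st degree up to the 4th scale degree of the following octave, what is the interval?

Spelling A ascending melodic minor: A B C D E F# G#.
That puts A below D.
Counting 11 letters and 17 half steps from A gives a perfect eleventh.

perfect eleventh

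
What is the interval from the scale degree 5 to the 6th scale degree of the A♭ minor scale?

m2

A♭ natural minor: A♭ B♭ C♭ D♭ E♭ F♭ G♭.
The scale degree 5 is E♭ and the 6th scale degree is F♭.
From E♭ to F♭: 1 semitone over a second = minor.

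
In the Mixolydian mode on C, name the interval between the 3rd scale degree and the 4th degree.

minor 2nd

Spelling the Mixolydian mode on C: C D E F G A B♭.
That puts E below F.
E up to F is 1 semitone, a half step narrower than a major second, so the interval is minor.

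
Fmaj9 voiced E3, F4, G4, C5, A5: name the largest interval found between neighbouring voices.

Adjacent intervals: E3→F4 = minor ninth; F4→G4 = major second; G4→C5 = perfect fourth; C5→A5 = major sixth.
The largest is E3 to F4, a minor ninth (13 semitones).

minor 9th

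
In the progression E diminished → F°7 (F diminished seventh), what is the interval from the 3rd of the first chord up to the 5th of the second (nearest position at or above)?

diminished 4th

The 3rd of E diminished is G; the 5th of F°7 (F diminished seventh) is C♭.
4 letter names make it a fourth; at 4 semitones (a half step narrower than perfect) the quality is diminished.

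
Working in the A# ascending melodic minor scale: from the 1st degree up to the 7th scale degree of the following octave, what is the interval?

M14

Spelling the A# ascending melodic minor scale: A# B# C# D# E# F## G##.
The 1st degree is A# and the degree 7 (up an octave) is G##.
From A# to G## is 23 semitones, exactly the major fourteenth.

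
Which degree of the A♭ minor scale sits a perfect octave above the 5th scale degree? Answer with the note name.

The scale is A♭ B♭ C♭ D♭ E♭ F♭ G♭.
The 5th scale degree is E♭; a perfect octave above that is E♭ — scale degree 5.

Eb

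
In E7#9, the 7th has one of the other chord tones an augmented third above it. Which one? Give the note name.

F##

Spelling the chord: E–G#–B–D–F##.
The 7th is D. An augmented third above D is F##.
F## is the chord's 9th.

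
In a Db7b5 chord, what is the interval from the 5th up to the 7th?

Db7b5: Db-F-Abb-Cb.
5th = Abb; 7th = Cb.
Abb up to Cb spans 3 letter names and 4 semitones — a major third.

major third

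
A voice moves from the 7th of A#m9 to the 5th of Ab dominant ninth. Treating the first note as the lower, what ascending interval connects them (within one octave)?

The 7th of A#m9 is G#; the 5th of Ab dominant ninth is Eb.
6 letter names make it a sixth; at 7 semitones (a whole step narrower than major) the quality is diminished.

diminished sixth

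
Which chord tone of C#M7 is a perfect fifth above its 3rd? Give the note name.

C#Δ7: C#-E#-G#-B#.
The 3rd is E#. A perfect fifth above E# is B#.
B# is the chord's 7th.

B#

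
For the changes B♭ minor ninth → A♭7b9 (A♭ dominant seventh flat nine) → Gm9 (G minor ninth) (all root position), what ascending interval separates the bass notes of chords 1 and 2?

The roots are B♭ and A♭.
7 letter names make it a seventh; at 10 semitones (a half step narrower than major) the quality is minor.

minor seventh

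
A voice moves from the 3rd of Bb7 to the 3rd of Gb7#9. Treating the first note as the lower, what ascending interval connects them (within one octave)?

minor sixth

The 3rd of Bb7 is D; the 3rd of Gb7#9 is Bb.
From D to Bb: 8 semitones over a sixth = minor.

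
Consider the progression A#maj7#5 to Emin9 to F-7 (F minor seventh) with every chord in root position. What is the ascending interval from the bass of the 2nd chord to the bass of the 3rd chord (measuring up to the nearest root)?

minor second

The roots are E and F.
From E to F: 1 semitone over a second = minor.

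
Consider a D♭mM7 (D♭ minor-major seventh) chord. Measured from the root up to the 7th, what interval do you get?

Spelling the chord: D♭ F♭ A♭ C.
The root is D♭ and the 7th is C.
Counting 7 letters and 11 half steps from D♭ gives a major seventh.

major seventh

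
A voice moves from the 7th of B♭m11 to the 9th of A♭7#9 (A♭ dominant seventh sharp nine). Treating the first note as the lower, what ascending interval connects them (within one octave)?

augmented second

The 7th of B♭m11 is A♭; the 9th of A♭7#9 (A♭ dominant seventh sharp nine) is B.
2 letter names make it a second; at 3 semitones (a half step wider than major) the quality is augmented.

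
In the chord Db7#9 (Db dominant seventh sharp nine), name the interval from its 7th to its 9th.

Spelling the chord: Db F Ab Cb E.
7th = Cb; 9th = E.
3 letter names make it a third; at 5 semitones (a half step wider than major) the quality is augmented.

A3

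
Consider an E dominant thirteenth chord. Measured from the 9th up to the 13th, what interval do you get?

E13 is spelled E, G#, B, D, F#, C#.
The 9th is F# and the 13th is C#.
From F# to C# is 7 semitones, exactly the perfect fifth.

P5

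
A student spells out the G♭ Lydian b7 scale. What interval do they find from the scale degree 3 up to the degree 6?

perfect 4th

G♭ lydian dominant: G♭ A♭ B♭ C D♭ E♭ F♭.
The scale degree 3 is B♭ and the 6th scale degree is E♭.
From B♭ to E♭ is 5 semitones, exactly the perfect fourth.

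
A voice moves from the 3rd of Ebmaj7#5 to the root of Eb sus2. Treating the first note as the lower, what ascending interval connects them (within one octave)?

m6

The 3rd of Ebmaj7#5 is G; the root of Eb sus2 is Eb.
From G to Eb: 8 semitones over a sixth = minor.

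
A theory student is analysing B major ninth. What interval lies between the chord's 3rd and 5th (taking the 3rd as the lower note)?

m3

The chord tones of B major ninth are B-D♯-F♯-A♯-C♯.
The 3rd is D♯ and the 5th is F♯.
From D♯ to F♯: 3 semitones over a third = minor.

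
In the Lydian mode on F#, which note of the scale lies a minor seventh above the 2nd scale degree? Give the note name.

The scale is F# G# A# B# C# D# E#.
The 2nd scale degree is G#; a minor seventh above that is F# — scale degree 1.

F#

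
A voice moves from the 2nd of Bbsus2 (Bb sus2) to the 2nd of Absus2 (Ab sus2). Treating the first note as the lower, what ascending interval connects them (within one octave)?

The 2nd of Bbsus2 (Bb sus2) is C; the 2nd of Absus2 (Ab sus2) is Bb.
From C to Bb: 10 semitones over a seventh = minor.

minor seventh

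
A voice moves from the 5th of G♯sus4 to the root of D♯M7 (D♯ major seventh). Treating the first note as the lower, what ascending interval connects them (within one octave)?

P1

G♯sus4 has D♯ as its 5th, and D♯M7 (D♯ major seventh) has D♯ as its root.
From D♯ to D♯ is 0 semitones, exactly the perfect unison.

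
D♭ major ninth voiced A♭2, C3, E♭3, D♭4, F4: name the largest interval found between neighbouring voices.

minor 7th

Adjacent intervals: A♭2→C3 = major third; C3→E♭3 = minor third; E♭3→D♭4 = minor seventh; D♭4→F4 = major third.
The largest is E♭3 to D♭4, a minor seventh (10 semitones).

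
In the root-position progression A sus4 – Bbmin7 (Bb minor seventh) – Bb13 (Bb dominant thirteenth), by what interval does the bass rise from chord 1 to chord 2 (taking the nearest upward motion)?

minor second

The roots are A and Bb.
2 letter names make it a second; at 1 semitone (a half step narrower than major) the quality is minor.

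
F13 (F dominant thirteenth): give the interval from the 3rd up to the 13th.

perfect eleventh

The chord tones of F13 (F dominant thirteenth) are F–A–C–Eb–G–D.
That puts A below D.
From A to D is 17 semitones, exactly the perfect eleventh.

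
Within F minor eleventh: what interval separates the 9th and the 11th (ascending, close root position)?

F minor eleventh is spelled F Ab C Eb G Bb.
9th = G; 11th = Bb.
From G to Bb: 3 semitones over a third = minor.

minor third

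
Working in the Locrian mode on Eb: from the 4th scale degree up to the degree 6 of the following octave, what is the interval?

Eb locrian: Eb Fb Gb Ab Bbb Cb Db.
4th scale degree = Ab; 6th degree (up an octave) = Cb.
10 letter names make it a tenth; at 15 semitones (a half step narrower than major) the quality is minor.

minor tenth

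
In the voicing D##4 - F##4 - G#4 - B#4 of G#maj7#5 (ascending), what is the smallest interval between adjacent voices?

minor 2nd

Adjacent intervals: D##4→F##4 = minor third; F##4→G#4 = minor second; G#4→B#4 = major third.
The smallest is F##4 to G#4, a minor second (1 semitone).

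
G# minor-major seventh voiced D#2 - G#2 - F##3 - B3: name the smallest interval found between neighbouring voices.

diminished fourth

Adjacent intervals: D#2→G#2 = perfect fourth; G#2→F##3 = major seventh; F##3→B3 = diminished fourth.
The smallest is F##3 to B3, a diminished fourth (4 semitones).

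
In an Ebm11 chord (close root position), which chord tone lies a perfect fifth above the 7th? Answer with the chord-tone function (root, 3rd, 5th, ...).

11th

Ebm11 is spelled Eb–Gb–Bb–Db–F–Ab.
The 7th is Db. A perfect fifth above Db is Ab.
Ab is the chord's 11th.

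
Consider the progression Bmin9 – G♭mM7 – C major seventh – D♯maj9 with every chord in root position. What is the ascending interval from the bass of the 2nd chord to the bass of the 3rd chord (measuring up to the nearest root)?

The roots are G♭ and C.
G♭ up to C is 6 semitones, a half step wider than a perfect fourth, so the interval is augmented.

A4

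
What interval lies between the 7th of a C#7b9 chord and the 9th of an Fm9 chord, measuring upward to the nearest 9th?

minor 6th

C#7b9 has B as its 7th, and Fm9 has G as its 9th.
B up to G is 8 semitones, a half step narrower than a major sixth, so the interval is minor.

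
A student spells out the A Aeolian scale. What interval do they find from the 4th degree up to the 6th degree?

Spelling the A Aeolian scale: A B C D E F G.
That puts D below F.
From D to F: 3 semitones over a third = minor.

minor third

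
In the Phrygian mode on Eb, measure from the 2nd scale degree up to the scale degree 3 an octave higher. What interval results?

Eb phrygian: Eb Fb Gb Ab Bb Cb Db.
That puts Fb below Gb.
From Fb to Gb is 14 semitones, exactly the major ninth.

major 9th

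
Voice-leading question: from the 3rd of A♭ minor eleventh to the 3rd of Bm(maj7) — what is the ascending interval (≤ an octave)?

A2

A♭ minor eleventh has C♭ as its 3rd, and Bm(maj7) has D as its 3rd.
2 letter names make it a second; at 3 semitones (a half step wider than major) the quality is augmented.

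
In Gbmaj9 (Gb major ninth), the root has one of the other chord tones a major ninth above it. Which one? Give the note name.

Gbmaj9 is spelled Gb-Bb-Db-F-Ab.
The root is Gb. A major ninth above Gb is Ab.
Ab is the chord's 9th.

Ab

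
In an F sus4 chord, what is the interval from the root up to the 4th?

Fsus4 (F sus4) is spelled F–B♭–C.
The root is F and the 4th is B♭.
Counting 4 letters and 5 half steps from F gives a perfect fourth.

perfect fourth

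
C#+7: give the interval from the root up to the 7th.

minor seventh

The chord tones of C# augmented seventh are C#–E#–G##–B.
So we need the interval from C# up to B.
From C# to B: 10 semitones over a seventh = minor.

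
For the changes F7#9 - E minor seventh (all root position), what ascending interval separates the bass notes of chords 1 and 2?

The roots are F and E.
F up to E spans 7 letter names and 11 semitones — a major seventh.

major 7th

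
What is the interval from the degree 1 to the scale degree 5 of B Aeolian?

perfect 5th

The scale runs B C# D E F# G A.
So we need the interval from B up to F#.
Counting 5 letters and 7 half steps from B gives a perfect fifth.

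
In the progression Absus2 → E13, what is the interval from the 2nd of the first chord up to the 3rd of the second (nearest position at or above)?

augmented sixth

The 2nd of Absus2 is Bb; the 3rd of E13 is G#.
Bb up to G# is 10 semitones, a half step wider than a major sixth, so the interval is augmented.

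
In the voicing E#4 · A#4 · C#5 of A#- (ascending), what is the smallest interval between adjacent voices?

minor 3rd

Adjacent intervals: E#4→A#4 = perfect fourth; A#4→C#5 = minor third.
The smallest is A#4 to C#5, a minor third (3 semitones).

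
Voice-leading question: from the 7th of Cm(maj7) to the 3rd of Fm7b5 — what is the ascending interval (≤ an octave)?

diminished seventh

Cm(maj7) has B as its 7th, and Fm7b5 has Ab as its 3rd.
7 letter names make it a seventh; at 9 semitones (a whole step narrower than major) the quality is diminished.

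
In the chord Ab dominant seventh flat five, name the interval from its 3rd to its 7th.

Spelling the chord: Ab-C-Ebb-Gb.
That puts C below Gb.
C up to Gb is 6 semitones, a half step narrower than a perfect fifth, so the interval is diminished.

diminished fifth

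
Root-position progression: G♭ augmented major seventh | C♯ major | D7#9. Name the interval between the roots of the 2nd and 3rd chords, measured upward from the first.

The roots are C♯ and D.
From C♯ to D: 1 semitone over a second = minor.

minor second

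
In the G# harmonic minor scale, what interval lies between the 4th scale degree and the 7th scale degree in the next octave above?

G# harmonic minor: G# A# B C# D# E F##.
The 4th scale degree is C# and the 7th scale degree (up an octave) is F##.
C# up to F## is 18 semitones, a half step wider than a perfect eleventh, so the interval is augmented.

augmented eleventh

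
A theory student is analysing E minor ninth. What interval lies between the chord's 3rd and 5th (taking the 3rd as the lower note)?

M3

Spelling the chord: E, G, B, D, F#.
The 3rd is G and the 5th is B.
Counting 3 letters and 4 half steps from G gives a major third.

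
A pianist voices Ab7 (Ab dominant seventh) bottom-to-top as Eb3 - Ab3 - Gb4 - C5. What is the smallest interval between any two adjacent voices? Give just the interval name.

perfect 4th

Adjacent intervals: Eb3→Ab3 = perfect fourth; Ab3→Gb4 = minor seventh; Gb4→C5 = augmented fourth.
The smallest is Eb3 to Ab3, a perfect fourth (5 semitones).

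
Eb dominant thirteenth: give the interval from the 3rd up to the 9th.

Spelling the chord: Eb G Bb Db F C.
The 3rd is G and the 9th is F.
7 letter names make it a seventh; at 10 semitones (a half step narrower than major) the quality is minor.

m7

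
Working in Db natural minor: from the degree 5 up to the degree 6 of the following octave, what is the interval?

m9

Spelling Db natural minor: Db Eb Fb Gb Ab Bbb Cb.
The degree 5 is Ab and the scale degree 6 (up an octave) is Bbb.
From Ab to Bbb: 13 semitones over a ninth = minor.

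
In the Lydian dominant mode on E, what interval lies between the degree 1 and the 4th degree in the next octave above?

augmented eleventh

E lydian dominant: E F# G# A# B C# D.
The degree 1 is E and the 4th scale degree (up an octave) is A#.
From E to A#: 18 semitones over an eleventh = augmented.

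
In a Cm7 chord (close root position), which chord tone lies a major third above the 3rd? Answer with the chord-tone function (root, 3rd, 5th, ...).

The chord tones of Cmin7 are C Eb G Bb.
The 3rd is Eb. A major third above Eb is G.
G is the chord's 5th.

5th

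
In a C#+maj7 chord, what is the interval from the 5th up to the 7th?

C#+maj7 (C# augmented major seventh): C#–E#–G##–B#.
That puts G## below B#.
3 letter names make it a third; at 3 semitones (a half step narrower than major) the quality is minor.

m3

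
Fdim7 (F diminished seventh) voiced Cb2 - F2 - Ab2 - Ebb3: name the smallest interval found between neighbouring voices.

minor 3rd

Adjacent intervals: Cb2→F2 = augmented fourth; F2→Ab2 = minor third; Ab2→Ebb3 = diminished fifth.
The smallest is F2 to Ab2, a minor third (3 semitones).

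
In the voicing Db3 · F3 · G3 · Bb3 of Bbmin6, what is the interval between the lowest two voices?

Those voices are Db3 and F3.
From Db to F is 4 semitones, exactly the major third.

M3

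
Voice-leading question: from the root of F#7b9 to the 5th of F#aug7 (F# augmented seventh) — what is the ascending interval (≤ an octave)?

The root of F#7b9 is F#; the 5th of F#aug7 (F# augmented seventh) is C##.
From F# to C##: 8 semitones over a fifth = augmented.

augmented fifth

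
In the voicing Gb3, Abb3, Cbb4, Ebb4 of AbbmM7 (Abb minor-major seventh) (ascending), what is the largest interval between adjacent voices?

Adjacent intervals: Gb3→Abb3 = minor second; Abb3→Cbb4 = minor third; Cbb4→Ebb4 = major third.
The largest is Cbb4 to Ebb4, a major third (4 semitones).

major third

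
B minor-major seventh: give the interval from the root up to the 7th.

major 7th

Spelling the chord: B–D–F♯–A♯.
The root is B and the 7th is A♯.
Counting 7 letters and 11 half steps from B gives a major seventh.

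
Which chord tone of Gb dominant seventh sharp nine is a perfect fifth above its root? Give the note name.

Db

Gb7#9 is spelled Gb-Bb-Db-Fb-A.
The root is Gb. A perfect fifth above Gb is Db.
Db is the chord's 5th.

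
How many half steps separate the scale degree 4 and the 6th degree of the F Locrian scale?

The scale is F Gb Ab Bb Cb Db Eb.
Bb up to Db is a minor third — 3 semitones.

3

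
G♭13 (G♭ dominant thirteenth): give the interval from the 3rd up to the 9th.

The chord tones of G♭13 are G♭–B♭–D♭–F♭–A♭–E♭.
The 3rd is B♭ and the 9th is A♭.
7 letter names make it a seventh; at 10 semitones (a half step narrower than major) the quality is minor.

m7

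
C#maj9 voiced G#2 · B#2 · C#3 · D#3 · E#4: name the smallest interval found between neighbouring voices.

minor second

Adjacent intervals: G#2→B#2 = major third; B#2→C#3 = minor second; C#3→D#3 = major second; D#3→E#4 = major ninth.
The smallest is B#2 to C#3, a minor second (1 semitone).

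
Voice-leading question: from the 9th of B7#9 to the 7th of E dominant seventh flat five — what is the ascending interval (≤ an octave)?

The 9th of B7#9 is C𝄪; the 7th of E dominant seventh flat five is D.
C𝄪 up to D is 0 semitones, a whole step narrower than a major second, so the interval is diminished.

d2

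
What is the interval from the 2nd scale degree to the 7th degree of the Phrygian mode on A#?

The scale runs A# B C# D# E# F# G#.
That puts B below G#.
From B to G# is 9 semitones, exactly the major sixth.

major 6th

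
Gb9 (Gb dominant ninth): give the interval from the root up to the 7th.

Gb9 (Gb dominant ninth): Gb Bb Db Fb Ab.
The root is Gb and the 7th is Fb.
7 letter names make it a seventh; at 10 semitones (a half step narrower than major) the quality is minor.

minor 7th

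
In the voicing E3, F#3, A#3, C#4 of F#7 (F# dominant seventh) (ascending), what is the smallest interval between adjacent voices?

Adjacent intervals: E3→F#3 = major second; F#3→A#3 = major third; A#3→C#4 = minor third.
The smallest is E3 to F#3, a major second (2 semitones).

major second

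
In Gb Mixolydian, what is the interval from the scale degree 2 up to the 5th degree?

perfect 4th

Spelling Gb Mixolydian: Gb Ab Bb Cb Db Eb Fb.
So we need the interval from Ab up to Db.
Counting 4 letters and 5 half steps from Ab gives a perfect fourth.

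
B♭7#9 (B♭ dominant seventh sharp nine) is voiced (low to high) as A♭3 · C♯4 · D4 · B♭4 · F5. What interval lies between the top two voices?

perfect fifth

Those voices are B♭4 and F5.
From B♭ to F is 7 semitones, exactly the perfect fifth.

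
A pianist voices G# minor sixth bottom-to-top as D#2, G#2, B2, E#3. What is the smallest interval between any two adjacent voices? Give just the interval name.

minor 3rd

Adjacent intervals: D#2→G#2 = perfect fourth; G#2→B2 = minor third; B2→E#3 = augmented fourth.
The smallest is G#2 to B2, a minor third (3 semitones).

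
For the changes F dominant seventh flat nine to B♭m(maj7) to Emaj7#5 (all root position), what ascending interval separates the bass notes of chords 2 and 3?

The roots are B♭ and E.
4 letter names make it a fourth; at 6 semitones (a half step wider than perfect) the quality is augmented.

augmented 4th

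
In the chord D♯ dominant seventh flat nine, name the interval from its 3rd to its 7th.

diminished fifth

D♯7b9 is spelled D♯, F𝄪, A♯, C♯, E.
3rd = F𝄪; 7th = C♯.
From F𝄪 to C♯: 6 semitones over a fifth = diminished.
That tritone between 3rd and 7th is what gives the dominant seventh its pull toward resolution.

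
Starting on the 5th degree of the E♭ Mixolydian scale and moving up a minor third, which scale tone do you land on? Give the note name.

Db

The scale is E♭ F G A♭ B♭ C D♭.
The 5th degree is B♭; a minor third above that is D♭ — scale degree 7.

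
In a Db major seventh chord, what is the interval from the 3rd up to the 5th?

DbΔ7: Db-F-Ab-C.
That puts F below Ab.
From F to Ab: 3 semitones over a third = minor.

minor third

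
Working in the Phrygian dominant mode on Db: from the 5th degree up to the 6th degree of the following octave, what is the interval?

minor ninth

Spelling the Phrygian dominant mode on Db: Db Ebb F Gb Ab Bbb Cb.
So we need the interval from Ab up to Bbb.
From Ab to Bbb: 13 semitones over a ninth = minor.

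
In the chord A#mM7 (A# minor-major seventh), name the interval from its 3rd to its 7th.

A5

A# minor-major seventh is spelled A#–C#–E#–G##.
So we need the interval from C# up to G##.
From C# to G##: 8 semitones over a fifth = augmented.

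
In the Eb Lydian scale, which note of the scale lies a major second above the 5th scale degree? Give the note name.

The scale is Eb F G A Bb C D.
The 5th scale degree is Bb; a major second above that is C — scale degree 6.

C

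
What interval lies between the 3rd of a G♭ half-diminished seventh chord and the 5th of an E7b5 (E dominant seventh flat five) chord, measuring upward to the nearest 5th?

The 3rd of G♭ half-diminished seventh is B𝄫; the 5th of E7b5 (E dominant seventh flat five) is B♭.
1 letter names make it a unison; at 1 semitone (a half step wider than perfect) the quality is augmented.

augmented unison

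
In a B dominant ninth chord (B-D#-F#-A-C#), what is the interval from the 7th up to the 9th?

The 7th is A and the 9th is C#.
From A to C# is 4 semitones, exactly the major third.

major third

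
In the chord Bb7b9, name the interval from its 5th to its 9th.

Bb dominant seventh flat nine is spelled Bb-D-F-Ab-Cb.
The 5th is F and the 9th is Cb.
5 letter names make it a fifth; at 6 semitones (a half step narrower than perfect) the quality is diminished.

diminished fifth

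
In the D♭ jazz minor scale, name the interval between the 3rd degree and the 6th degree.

D♭ melodic minor: D♭ E♭ F♭ G♭ A♭ B♭ C.
That puts F♭ below B♭.
From F♭ to B♭: 6 semitones over a fourth = augmented.

augmented fourth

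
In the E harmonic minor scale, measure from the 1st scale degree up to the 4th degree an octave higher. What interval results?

perfect eleventh

The scale runs E F# G A B C D#.
That puts E below A.
From E to A is 17 semitones, exactly the perfect eleventh.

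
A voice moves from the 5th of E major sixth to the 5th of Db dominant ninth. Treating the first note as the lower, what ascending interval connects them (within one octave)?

diminished seventh

E major sixth has B as its 5th, and Db dominant ninth has Ab as its 5th.
From B to Ab: 9 semitones over a seventh = diminished.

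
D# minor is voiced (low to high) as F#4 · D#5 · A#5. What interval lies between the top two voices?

Those voices are D#5 and A#5.
D# up to A# spans 5 letter names and 7 semitones — a perfect fifth.

perfect 5th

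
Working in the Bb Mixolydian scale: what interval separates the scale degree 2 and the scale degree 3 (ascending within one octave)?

major second

Spelling the Bb Mixolydian scale: Bb C D Eb F G Ab.
Scale degree 2 = C; 3rd scale degree = D.
C up to D spans 2 letter names and 2 semitones — a major second.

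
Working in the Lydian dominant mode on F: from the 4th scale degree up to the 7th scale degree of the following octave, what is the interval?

F lydian dominant: F G A B C D Eb.
That puts B below Eb.
B up to Eb is 16 semitones, a half step narrower than a perfect eleventh, so the interval is diminished.

diminished 11th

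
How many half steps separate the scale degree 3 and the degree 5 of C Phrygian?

4

The scale is C Db Eb F G Ab Bb.
Eb up to G is a major third — 4 semitones.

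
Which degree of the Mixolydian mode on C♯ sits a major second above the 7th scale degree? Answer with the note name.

C#

The scale is C♯ D♯ E♯ F♯ G♯ A♯ B.
The 7th scale degree is B; a major second above that is C♯ — scale degree 1.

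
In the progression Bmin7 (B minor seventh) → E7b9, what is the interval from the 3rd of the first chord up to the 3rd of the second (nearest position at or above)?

augmented fourth

Bmin7 (B minor seventh) has D as its 3rd, and E7b9 has G# as its 3rd.
D up to G# is 6 semitones, a half step wider than a perfect fourth, so the interval is augmented.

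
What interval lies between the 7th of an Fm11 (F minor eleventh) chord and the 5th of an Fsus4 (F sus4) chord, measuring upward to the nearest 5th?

The 7th of Fm11 (F minor eleventh) is E♭; the 5th of Fsus4 (F sus4) is C.
From E♭ to C is 9 semitones, exactly the major sixth.

major 6th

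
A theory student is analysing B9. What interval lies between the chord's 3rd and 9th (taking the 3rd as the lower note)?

B9: B-D♯-F♯-A-C♯.
3rd = D♯; 9th = C♯.
From D♯ to C♯: 10 semitones over a seventh = minor.

minor seventh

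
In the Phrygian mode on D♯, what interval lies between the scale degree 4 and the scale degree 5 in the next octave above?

D♯ phrygian: D♯ E F♯ G♯ A♯ B C♯.
That puts G♯ below A♯.
From G♯ to A♯ is 14 semitones, exactly the major ninth.

major ninth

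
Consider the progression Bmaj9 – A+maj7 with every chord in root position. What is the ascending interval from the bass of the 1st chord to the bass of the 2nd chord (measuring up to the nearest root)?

The roots are B and A.
From B to A: 10 semitones over a seventh = minor.

minor seventh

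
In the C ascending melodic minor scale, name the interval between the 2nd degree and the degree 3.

Spelling the C ascending melodic minor scale: C D E♭ F G A B.
So we need the interval from D up to E♭.
2 letter names make it a second; at 1 semitone (a half step narrower than major) the quality is minor.

minor 2nd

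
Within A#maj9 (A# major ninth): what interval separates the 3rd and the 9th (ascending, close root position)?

The chord tones of A# major ninth are A#-C##-E#-G##-B#.
So we need the interval from C## up to B#.
From C## to B#: 10 semitones over a seventh = minor.

minor seventh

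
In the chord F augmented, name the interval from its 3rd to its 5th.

The chord tones of F+ (F augmented) are F, A, C♯.
That puts A below C♯.
From A to C♯ is 4 semitones, exactly the major third.

major 3rd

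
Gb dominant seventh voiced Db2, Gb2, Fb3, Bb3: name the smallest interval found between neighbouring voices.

perfect 4th

Adjacent intervals: Db2→Gb2 = perfect fourth; Gb2→Fb3 = minor seventh; Fb3→Bb3 = augmented fourth.
The smallest is Db2 to Gb2, a perfect fourth (5 semitones).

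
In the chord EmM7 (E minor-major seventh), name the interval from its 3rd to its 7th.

Em(maj7) (E minor-major seventh) is spelled E–G–B–D♯.
That puts G below D♯.
G up to D♯ is 8 semitones, a half step wider than a perfect fifth, so the interval is augmented.

augmented fifth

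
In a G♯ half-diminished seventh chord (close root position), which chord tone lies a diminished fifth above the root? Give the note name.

D

The chord tones of G♯ø7 (G♯ half-diminished seventh) are G♯ B D F♯.
The root is G♯. A diminished fifth above G♯ is D.
D is the chord's 5th.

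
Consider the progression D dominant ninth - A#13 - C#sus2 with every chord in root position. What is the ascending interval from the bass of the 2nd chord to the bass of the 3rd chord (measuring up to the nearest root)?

m3

The roots are A# and C#.
From A# to C#: 3 semitones over a third = minor.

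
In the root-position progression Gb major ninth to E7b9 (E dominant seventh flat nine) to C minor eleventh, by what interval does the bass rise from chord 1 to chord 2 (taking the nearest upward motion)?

A6

The roots are Gb and E.
Gb up to E is 10 semitones, a half step wider than a major sixth, so the interval is augmented.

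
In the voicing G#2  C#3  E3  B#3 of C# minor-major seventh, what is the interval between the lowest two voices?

perfect fourth

Those voices are G#2 and C#3.
From G# to C# is 5 semitones, exactly the perfect fourth.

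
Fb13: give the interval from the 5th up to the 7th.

minor 3rd

Fb13 is spelled Fb, Ab, Cb, Ebb, Gb, Db.
The 5th is Cb and the 7th is Ebb.
3 letter names make it a third; at 3 semitones (a half step narrower than major) the quality is minor.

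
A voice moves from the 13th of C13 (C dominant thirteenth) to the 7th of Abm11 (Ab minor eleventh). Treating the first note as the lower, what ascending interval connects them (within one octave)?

The 13th of C13 (C dominant thirteenth) is A; the 7th of Abm11 (Ab minor eleventh) is Gb.
From A to Gb: 9 semitones over a seventh = diminished.

d7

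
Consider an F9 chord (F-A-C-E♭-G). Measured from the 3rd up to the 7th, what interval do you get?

The 3rd is A and the 7th is E♭.
5 letter names make it a fifth; at 6 semitones (a half step narrower than perfect) the quality is diminished.

diminished fifth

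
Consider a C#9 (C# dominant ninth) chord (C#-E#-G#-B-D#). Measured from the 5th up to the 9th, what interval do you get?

5th = G#; 9th = D#.
From G# to D# is 7 semitones, exactly the perfect fifth.

perfect fifth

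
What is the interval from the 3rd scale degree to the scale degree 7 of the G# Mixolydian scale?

diminished 5th

Spelling the G# Mixolydian scale: G# A# B# C# D# E# F#.
So we need the interval from B# up to F#.
5 letter names make it a fifth; at 6 semitones (a half step narrower than perfect) the quality is diminished.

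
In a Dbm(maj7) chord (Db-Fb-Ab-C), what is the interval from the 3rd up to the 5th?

M3

3rd = Fb; 5th = Ab.
Fb up to Ab spans 3 letter names and 4 semitones — a major third.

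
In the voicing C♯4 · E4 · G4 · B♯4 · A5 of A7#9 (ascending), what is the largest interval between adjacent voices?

Adjacent intervals: C♯4→E4 = minor third; E4→G4 = minor third; G4→B♯4 = augmented third; B♯4→A5 = diminished seventh.
The largest is B♯4 to A5, a diminished seventh (9 semitones).

diminished seventh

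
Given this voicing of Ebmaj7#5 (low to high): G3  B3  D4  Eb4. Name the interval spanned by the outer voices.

The outer voices are G3 and Eb4.
From G to Eb: 8 semitones over a sixth = minor.

m6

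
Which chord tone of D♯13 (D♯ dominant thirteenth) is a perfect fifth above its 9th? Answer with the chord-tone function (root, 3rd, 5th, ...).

D♯13 is spelled D♯, F𝄪, A♯, C♯, E♯, B♯.
The 9th is E♯. A perfect fifth above E♯ is B♯.
B♯ is the chord's 13th.

13th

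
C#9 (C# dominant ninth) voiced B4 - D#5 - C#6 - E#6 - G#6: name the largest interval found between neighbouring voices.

Adjacent intervals: B4→D#5 = major third; D#5→C#6 = minor seventh; C#6→E#6 = major third; E#6→G#6 = minor third.
The largest is D#5 to C#6, a minor seventh (10 semitones).

minor 7th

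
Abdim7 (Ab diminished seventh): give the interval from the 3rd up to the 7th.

Spelling the chord: Ab-Cb-Ebb-Gbb.
The 3rd is Cb and the 7th is Gbb.
Cb up to Gbb is 6 semitones, a half step narrower than a perfect fifth, so the interval is diminished.

diminished fifth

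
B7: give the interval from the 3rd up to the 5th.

minor 3rd

B7 (B dominant seventh): B, D♯, F♯, A.
The 3rd is D♯ and the 5th is F♯.
D♯ up to F♯ is 3 semitones, a half step narrower than a major third, so the interval is minor.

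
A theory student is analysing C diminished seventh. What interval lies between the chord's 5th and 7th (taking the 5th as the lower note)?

minor third

C diminished seventh is spelled C–Eb–Gb–Bbb.
So we need the interval from Gb up to Bbb.
From Gb to Bbb: 3 semitones over a third = minor.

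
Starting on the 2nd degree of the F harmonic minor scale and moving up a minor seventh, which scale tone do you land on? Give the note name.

The scale is F G Ab Bb C Db E.
The 2nd degree is G; a minor seventh above that is F — scale degree 1.

F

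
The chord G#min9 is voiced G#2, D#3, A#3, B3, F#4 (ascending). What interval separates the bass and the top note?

The outer voices are G#2 and F#4.
14 letter names make it a fourteenth; at 22 semitones (a half step narrower than major) the quality is minor.

minor 14th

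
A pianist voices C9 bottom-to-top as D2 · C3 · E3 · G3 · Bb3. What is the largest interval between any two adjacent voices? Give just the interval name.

Adjacent intervals: D2→C3 = minor seventh; C3→E3 = major third; E3→G3 = minor third; G3→Bb3 = minor third.
The largest is D2 to C3, a minor seventh (10 semitones).

minor seventh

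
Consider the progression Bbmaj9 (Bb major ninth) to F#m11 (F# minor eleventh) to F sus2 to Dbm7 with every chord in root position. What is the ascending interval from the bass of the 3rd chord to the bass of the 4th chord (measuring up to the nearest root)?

The roots are F and Db.
F up to Db is 8 semitones, a half step narrower than a major sixth, so the interval is minor.

minor 6th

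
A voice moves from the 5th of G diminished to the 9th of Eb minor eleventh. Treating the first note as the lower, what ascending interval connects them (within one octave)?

The 5th of G diminished is Db; the 9th of Eb minor eleventh is F.
From Db to F is 4 semitones, exactly the major third.

major third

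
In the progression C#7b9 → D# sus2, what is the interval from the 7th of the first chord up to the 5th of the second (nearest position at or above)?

major 7th

C#7b9 has B as its 7th, and D# sus2 has A# as its 5th.
Counting 7 letters and 11 half steps from B gives a major seventh.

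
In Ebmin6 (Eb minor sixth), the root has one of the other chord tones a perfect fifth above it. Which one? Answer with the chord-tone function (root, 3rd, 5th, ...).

Ebm6 (Eb minor sixth): Eb-Gb-Bb-C.
The root is Eb. A perfect fifth above Eb is Bb.
Bb is the chord's 5th.

5th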